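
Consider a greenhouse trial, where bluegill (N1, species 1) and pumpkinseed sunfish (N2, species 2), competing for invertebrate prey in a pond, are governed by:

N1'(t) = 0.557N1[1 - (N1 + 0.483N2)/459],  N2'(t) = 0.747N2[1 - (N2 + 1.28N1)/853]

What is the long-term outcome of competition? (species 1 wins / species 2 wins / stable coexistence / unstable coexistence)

stable coexistence

Compare the nullcline intercepts: K1/α12 = 459/0.483 = 950 > K2 = 853; K2/α21 = 853/1.28 = 666 > K1 = 459.
Since both inequalities hold, each species can invade when rare, so the interior equilibrium is stable.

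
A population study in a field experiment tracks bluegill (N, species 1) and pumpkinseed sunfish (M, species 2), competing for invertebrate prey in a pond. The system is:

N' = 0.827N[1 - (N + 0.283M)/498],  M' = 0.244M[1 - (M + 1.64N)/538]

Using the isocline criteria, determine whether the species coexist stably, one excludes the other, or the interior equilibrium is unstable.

species 1 excludes species 2

Compare the nullcline intercepts: K1/α12 = 498/0.283 = 1760 > K2 = 538; K2/α21 = 538/1.64 = 328 < K1 = 498.
Since the inequalities point opposite ways, species 1 can invade but species 2 cannot.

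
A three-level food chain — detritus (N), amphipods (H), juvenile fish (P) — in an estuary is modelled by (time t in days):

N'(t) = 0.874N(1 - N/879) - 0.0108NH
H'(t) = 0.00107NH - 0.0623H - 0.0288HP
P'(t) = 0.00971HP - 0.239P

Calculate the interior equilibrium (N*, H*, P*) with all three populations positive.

N* ≈ 612, H* ≈ 24.6, P* ≈ 20.6

From dP/dt = 0: 0.00971H* = 0.239, so H* = 24.6.
From dN/dt = 0: 0.874(1 - N*/879) = 0.0108·24.6, giving N* = 879·(1 - 0.304) = 612.
From dH/dt = 0: 0.00107·612 - 0.0623 = 0.0288P*, so P* = 0.592/0.0288 = 20.6.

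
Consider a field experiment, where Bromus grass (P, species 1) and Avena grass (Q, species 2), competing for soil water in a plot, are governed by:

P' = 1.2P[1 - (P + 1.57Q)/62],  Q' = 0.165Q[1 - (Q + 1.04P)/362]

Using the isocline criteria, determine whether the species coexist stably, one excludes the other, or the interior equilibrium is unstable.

Compare the nullcline intercepts: K1/α12 = 62/1.57 = 39.5 < K2 = 362; K2/α21 = 362/1.04 = 348 > K1 = 62.
Since the inequalities point opposite ways, species 2 can invade but species 1 cannot.

species 2 excludes species 1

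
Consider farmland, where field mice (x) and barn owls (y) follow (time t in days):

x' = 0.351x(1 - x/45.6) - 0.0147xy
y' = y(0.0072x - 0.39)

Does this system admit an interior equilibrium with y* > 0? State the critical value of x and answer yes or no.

The predator equation gives dy/dt > 0 only when x > 0.39/0.0072 = 54.2.
Without the predator, x → K = 45.6. Since 45.6 < 54.2, the predator cannot invade.

Threshold x = 54.2; K < 54.2, so no, the predator goes extinct.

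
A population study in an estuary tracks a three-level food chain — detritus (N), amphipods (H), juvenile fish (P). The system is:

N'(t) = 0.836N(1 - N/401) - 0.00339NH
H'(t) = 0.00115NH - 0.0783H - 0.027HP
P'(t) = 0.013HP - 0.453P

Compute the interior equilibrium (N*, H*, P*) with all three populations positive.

N* ≈ 344, H* ≈ 34.8, P* ≈ 11.8

From dP/dt = 0: 0.013H* = 0.453, so H* = 34.8.
From dN/dt = 0: 0.836(1 - N*/401) = 0.00339·34.8, giving N* = 401·(1 - 0.141) = 344.
From dH/dt = 0: 0.00115·344 - 0.0783 = 0.027P*, so P* = 0.318/0.027 = 11.8.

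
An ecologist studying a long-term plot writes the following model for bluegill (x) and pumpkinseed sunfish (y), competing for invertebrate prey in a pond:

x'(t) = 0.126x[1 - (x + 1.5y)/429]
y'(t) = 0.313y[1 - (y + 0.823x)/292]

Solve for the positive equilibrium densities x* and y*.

x* ≈ 38.4, y* ≈ 260

Setting both brackets to zero gives the nullclines x + 1.5y = 429 and 0.823x + y = 292.
Substituting y = 292 - 0.823x into the first: x(1 - 1.5·0.823) = 429 - 1.5·292.
So x* = -9/-0.234 = 38.4, and then y* = 292 - 0.823·38.4 = 260.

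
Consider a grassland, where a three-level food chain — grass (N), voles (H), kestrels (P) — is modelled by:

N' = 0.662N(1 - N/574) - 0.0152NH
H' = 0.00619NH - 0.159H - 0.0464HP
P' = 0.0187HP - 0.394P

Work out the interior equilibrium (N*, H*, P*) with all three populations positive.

From dP/dt = 0: 0.0187H* = 0.394, so H* = 21.1.
From dN/dt = 0: 0.662(1 - N*/574) = 0.0152·21.1, giving N* = 574·(1 - 0.484) = 296.
From dH/dt = 0: 0.00619·296 - 0.159 = 0.0464P*, so P* = 1.68/0.0464 = 36.1.

N* ≈ 296, H* ≈ 21.1, P* ≈ 36.1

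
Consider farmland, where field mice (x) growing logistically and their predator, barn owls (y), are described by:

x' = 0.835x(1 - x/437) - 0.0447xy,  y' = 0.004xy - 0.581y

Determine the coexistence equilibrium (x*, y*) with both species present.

x* ≈ 145, y* ≈ 12.5

From dy/dt = 0 with y > 0: 0.004x* = 0.581, so x* = 145.
Substitute into dx/dt = 0: 0.835(1 - 145/437) = 0.0447y*.
The bracket is 0.668, giving y* = 0.557/0.0447 = 12.5.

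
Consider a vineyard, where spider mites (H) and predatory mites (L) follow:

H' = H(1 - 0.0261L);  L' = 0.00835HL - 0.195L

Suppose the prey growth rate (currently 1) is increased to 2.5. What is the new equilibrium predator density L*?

At the interior fixed point, setting dH/dt = 0 with H > 0 fixes L* = (prey growth rate)/(HL coefficient) — independent of the other coefficients.
With the change, L* = 2.5/0.0261 = 95.8; it rises from 38.3.

L* ≈ 95.8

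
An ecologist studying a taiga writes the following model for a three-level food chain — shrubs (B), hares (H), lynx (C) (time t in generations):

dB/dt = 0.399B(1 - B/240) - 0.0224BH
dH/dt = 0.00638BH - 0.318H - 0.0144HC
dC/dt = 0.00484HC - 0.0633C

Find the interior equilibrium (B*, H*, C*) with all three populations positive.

B* ≈ 63.8, H* ≈ 13.1, C* ≈ 6.18

From dC/dt = 0: 0.00484H* = 0.0633, so H* = 13.1.
From dB/dt = 0: 0.399(1 - B*/240) = 0.0224·13.1, giving B* = 240·(1 - 0.734) = 63.8.
From dH/dt = 0: 0.00638·63.8 - 0.318 = 0.0144C*, so C* = 0.0889/0.0144 = 6.18.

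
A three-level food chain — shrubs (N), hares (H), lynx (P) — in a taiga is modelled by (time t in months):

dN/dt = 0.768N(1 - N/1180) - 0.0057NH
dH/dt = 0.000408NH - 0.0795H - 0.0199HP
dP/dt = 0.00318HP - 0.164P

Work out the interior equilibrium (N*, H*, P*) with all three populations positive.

N* ≈ 728, H* ≈ 51.6, P* ≈ 10.9

From dP/dt = 0: 0.00318H* = 0.164, so H* = 51.6.
From dN/dt = 0: 0.768(1 - N*/1180) = 0.0057·51.6, giving N* = 1180·(1 - 0.383) = 728.
From dH/dt = 0: 0.000408·728 - 0.0795 = 0.0199P*, so P* = 0.218/0.0199 = 10.9.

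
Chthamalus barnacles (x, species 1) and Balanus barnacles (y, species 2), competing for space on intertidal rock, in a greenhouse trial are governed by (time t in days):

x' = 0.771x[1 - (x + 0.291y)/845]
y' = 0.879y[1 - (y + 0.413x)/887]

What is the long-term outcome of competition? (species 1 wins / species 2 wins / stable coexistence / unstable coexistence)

stable coexistence

Compare the nullcline intercepts: K1/α12 = 845/0.291 = 2900 > K2 = 887; K2/α21 = 887/0.413 = 2150 > K1 = 845.
Since both inequalities hold, each species can invade when rare, so the interior equilibrium is stable.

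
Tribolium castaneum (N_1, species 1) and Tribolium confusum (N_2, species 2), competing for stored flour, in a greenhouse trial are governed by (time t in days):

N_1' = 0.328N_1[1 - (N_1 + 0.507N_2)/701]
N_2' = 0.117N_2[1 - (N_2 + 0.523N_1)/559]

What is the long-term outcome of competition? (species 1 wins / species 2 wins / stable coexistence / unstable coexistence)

stable coexistence

Compare the nullcline intercepts: K1/α12 = 701/0.507 = 1380 > K2 = 559; K2/α21 = 559/0.523 = 1070 > K1 = 701.
Since both inequalities hold, each species can invade when rare, so the interior equilibrium is stable.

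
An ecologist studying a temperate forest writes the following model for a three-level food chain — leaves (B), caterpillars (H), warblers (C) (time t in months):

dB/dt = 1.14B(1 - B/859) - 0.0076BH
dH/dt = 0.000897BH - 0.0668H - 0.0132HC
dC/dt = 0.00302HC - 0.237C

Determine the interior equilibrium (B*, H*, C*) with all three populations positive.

From dC/dt = 0: 0.00302H* = 0.237, so H* = 78.5.
From dB/dt = 0: 1.14(1 - B*/859) = 0.0076·78.5, giving B* = 859·(1 - 0.523) = 410.
From dH/dt = 0: 0.000897·410 - 0.0668 = 0.0132C*, so C* = 0.301/0.0132 = 22.8.

B* ≈ 410, H* ≈ 78.5, C* ≈ 22.8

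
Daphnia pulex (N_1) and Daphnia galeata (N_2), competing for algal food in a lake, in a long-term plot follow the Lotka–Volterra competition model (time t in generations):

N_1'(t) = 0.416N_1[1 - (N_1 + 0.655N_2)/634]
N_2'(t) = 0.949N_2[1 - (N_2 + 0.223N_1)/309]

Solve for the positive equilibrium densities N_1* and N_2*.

Setting both brackets to zero gives the nullclines N_1 + 0.655N_2 = 634 and 0.223N_1 + N_2 = 309.
Substituting N_2 = 309 - 0.223N_1 into the first: N_1(1 - 0.655·0.223) = 634 - 0.655·309.
So N_1* = 432/0.854 = 505, and then N_2* = 309 - 0.223·505 = 196.

N_1* ≈ 505, N_2* ≈ 196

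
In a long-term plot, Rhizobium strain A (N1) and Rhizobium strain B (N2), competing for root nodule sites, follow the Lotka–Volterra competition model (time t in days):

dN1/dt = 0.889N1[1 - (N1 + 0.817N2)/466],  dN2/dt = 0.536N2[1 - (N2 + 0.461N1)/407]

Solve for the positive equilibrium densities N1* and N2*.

N1* ≈ 214, N2* ≈ 308

Setting both brackets to zero gives the nullclines N1 + 0.817N2 = 466 and 0.461N1 + N2 = 407.
Substituting N2 = 407 - 0.461N1 into the first: N1(1 - 0.817·0.461) = 466 - 0.817·407.
So N1* = 133/0.623 = 214, and then N2* = 407 - 0.461·214 = 308.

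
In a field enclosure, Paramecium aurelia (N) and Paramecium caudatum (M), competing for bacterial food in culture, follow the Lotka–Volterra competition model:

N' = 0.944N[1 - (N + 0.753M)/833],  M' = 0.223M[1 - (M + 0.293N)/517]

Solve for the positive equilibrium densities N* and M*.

Setting both brackets to zero gives the nullclines N + 0.753M = 833 and 0.293N + M = 517.
Substituting M = 517 - 0.293N into the first: N(1 - 0.753·0.293) = 833 - 0.753·517.
So N* = 444/0.779 = 569, and then M* = 517 - 0.293·569 = 350.

N* ≈ 569, M* ≈ 350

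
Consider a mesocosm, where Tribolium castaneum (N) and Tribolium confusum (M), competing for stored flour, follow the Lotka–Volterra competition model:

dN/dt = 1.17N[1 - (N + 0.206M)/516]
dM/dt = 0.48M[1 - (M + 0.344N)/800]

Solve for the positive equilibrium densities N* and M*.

N* ≈ 378, M* ≈ 670

Setting both brackets to zero gives the nullclines N + 0.206M = 516 and 0.344N + M = 800.
Substituting M = 800 - 0.344N into the first: N(1 - 0.206·0.344) = 516 - 0.206·800.
So N* = 351/0.929 = 378, and then M* = 800 - 0.344·378 = 670.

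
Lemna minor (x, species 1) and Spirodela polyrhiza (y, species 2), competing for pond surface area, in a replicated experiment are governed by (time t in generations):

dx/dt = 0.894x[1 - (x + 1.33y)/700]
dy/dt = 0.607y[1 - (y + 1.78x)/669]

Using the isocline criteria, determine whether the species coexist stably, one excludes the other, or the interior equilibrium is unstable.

Compare the nullcline intercepts: K1/α12 = 700/1.33 = 526 < K2 = 669; K2/α21 = 669/1.78 = 376 < K1 = 700.
Since both are reversed, neither can invade when rare; the interior point is a saddle.

unstable coexistence (outcome depends on initial conditions)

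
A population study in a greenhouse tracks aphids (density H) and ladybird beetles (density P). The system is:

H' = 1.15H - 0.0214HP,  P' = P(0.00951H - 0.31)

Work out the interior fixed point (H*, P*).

Set dP/dt = 0 with P > 0: 0.00951H - 0.31 = 0, so H* = 0.31/0.00951 = 32.6.
Set dH/dt = 0 with H > 0: 1.15 - 0.0214P = 0, so P* = 1.15/0.0214 = 53.7.

H* ≈ 32.6, P* ≈ 53.7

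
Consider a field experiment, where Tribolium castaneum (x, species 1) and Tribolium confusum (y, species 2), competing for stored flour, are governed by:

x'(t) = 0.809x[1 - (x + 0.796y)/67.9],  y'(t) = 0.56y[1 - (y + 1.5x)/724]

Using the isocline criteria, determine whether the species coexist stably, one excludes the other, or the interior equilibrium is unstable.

species 2 excludes species 1

Compare the nullcline intercepts: K1/α12 = 67.9/0.796 = 85.3 < K2 = 724; K2/α21 = 724/1.5 = 483 > K1 = 67.9.
Since the inequalities point opposite ways, species 2 can invade but species 1 cannot.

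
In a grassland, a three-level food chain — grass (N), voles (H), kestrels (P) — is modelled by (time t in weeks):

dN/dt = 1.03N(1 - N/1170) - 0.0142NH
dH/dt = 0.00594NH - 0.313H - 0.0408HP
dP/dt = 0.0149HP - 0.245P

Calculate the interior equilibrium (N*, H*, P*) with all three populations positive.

From dP/dt = 0: 0.0149H* = 0.245, so H* = 16.4.
From dN/dt = 0: 1.03(1 - N*/1170) = 0.0142·16.4, giving N* = 1170·(1 - 0.227) = 905.
From dH/dt = 0: 0.00594·905 - 0.313 = 0.0408P*, so P* = 5.06/0.0408 = 124.

N* ≈ 905, H* ≈ 16.4, P* ≈ 124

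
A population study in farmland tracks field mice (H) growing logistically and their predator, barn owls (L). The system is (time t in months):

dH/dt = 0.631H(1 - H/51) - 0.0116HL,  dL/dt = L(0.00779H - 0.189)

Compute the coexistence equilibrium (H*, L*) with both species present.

H* ≈ 24.3, L* ≈ 28.5

From dL/dt = 0 with L > 0: 0.00779H* = 0.189, so H* = 24.3.
Substitute into dH/dt = 0: 0.631(1 - 24.3/51) = 0.0116L*.
The bracket is 0.524, giving L* = 0.331/0.0116 = 28.5.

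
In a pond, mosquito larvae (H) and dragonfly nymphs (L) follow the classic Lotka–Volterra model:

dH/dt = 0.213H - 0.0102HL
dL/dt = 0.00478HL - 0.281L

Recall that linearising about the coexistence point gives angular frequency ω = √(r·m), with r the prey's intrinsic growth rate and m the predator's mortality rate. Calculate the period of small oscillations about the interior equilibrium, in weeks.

Here r = 0.213 and m = 0.281, so r·m = 0.0599.
ω = √0.0599 = 0.245 per week, hence T = 2π/ω ≈ 25.7 weeks.

T ≈ 25.7 weeks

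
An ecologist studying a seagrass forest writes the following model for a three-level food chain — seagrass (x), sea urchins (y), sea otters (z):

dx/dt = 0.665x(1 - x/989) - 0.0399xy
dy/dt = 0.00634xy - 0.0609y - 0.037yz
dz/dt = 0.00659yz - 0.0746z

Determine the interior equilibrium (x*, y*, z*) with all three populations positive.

x* ≈ 317, y* ≈ 11.3, z* ≈ 52.7

From dz/dt = 0: 0.00659y* = 0.0746, so y* = 11.3.
From dx/dt = 0: 0.665(1 - x*/989) = 0.0399·11.3, giving x* = 989·(1 - 0.679) = 317.
From dy/dt = 0: 0.00634·317 - 0.0609 = 0.037z*, so z* = 1.95/0.037 = 52.7.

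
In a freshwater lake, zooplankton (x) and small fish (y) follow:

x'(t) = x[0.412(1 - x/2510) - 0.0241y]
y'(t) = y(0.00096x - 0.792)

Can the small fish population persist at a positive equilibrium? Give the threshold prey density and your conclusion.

Threshold x = 825; K > 825, so yes, the predator persists.

The predator equation gives dy/dt > 0 only when x > 0.792/0.00096 = 825.
Without the predator, x → K = 2510. Since 2510 > 825, the predator can invade and persist.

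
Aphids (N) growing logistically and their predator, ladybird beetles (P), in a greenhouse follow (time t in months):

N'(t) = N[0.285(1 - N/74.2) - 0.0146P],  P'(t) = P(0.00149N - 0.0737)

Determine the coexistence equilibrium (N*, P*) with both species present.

N* ≈ 49.5, P* ≈ 6.51

From dP/dt = 0 with P > 0: 0.00149N* = 0.0737, so N* = 49.5.
Substitute into dN/dt = 0: 0.285(1 - 49.5/74.2) = 0.0146P*.
The bracket is 0.333, giving P* = 0.095/0.0146 = 6.51.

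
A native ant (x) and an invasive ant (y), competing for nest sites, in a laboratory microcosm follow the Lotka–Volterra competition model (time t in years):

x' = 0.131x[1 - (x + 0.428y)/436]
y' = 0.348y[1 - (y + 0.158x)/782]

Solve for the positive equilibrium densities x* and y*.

Setting both brackets to zero gives the nullclines x + 0.428y = 436 and 0.158x + y = 782.
Substituting y = 782 - 0.158x into the first: x(1 - 0.428·0.158) = 436 - 0.428·782.
So x* = 101/0.932 = 109, and then y* = 782 - 0.158·109 = 765.

x* ≈ 109, y* ≈ 765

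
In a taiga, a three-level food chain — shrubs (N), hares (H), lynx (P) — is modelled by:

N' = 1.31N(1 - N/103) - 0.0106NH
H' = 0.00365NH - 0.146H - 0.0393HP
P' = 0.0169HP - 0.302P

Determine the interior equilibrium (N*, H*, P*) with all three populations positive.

From dP/dt = 0: 0.0169H* = 0.302, so H* = 17.9.
From dN/dt = 0: 1.31(1 - N*/103) = 0.0106·17.9, giving N* = 103·(1 - 0.145) = 88.1.
From dH/dt = 0: 0.00365·88.1 - 0.146 = 0.0393P*, so P* = 0.176/0.0393 = 4.47.

N* ≈ 88.1, H* ≈ 17.9, P* ≈ 4.47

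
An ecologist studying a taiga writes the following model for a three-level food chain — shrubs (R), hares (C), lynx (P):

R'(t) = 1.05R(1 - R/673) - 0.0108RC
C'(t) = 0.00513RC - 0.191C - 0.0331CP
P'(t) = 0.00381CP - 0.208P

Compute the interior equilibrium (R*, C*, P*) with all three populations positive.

R* ≈ 295, C* ≈ 54.6, P* ≈ 40

From dP/dt = 0: 0.00381C* = 0.208, so C* = 54.6.
From dR/dt = 0: 1.05(1 - R*/673) = 0.0108·54.6, giving R* = 673·(1 - 0.562) = 295.
From dC/dt = 0: 0.00513·295 - 0.191 = 0.0331P*, so P* = 1.32/0.0331 = 40.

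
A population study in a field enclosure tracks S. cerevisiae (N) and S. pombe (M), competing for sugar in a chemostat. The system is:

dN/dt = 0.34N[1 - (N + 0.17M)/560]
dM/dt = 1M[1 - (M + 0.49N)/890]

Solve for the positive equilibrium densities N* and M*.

Setting both brackets to zero gives the nullclines N + 0.17M = 560 and 0.49N + M = 890.
Substituting M = 890 - 0.49N into the first: N(1 - 0.17·0.49) = 560 - 0.17·890.
So N* = 409/0.917 = 446, and then M* = 890 - 0.49·446 = 672.

N* ≈ 446, M* ≈ 672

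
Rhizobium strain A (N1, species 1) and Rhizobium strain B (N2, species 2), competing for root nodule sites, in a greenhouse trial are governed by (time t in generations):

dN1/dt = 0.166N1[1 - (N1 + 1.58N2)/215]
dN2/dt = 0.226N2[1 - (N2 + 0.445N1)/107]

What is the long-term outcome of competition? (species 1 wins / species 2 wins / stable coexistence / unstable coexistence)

stable coexistence

Compare the nullcline intercepts: K1/α12 = 215/1.58 = 136 > K2 = 107; K2/α21 = 107/0.445 = 240 > K1 = 215.
Since both inequalities hold, each species can invade when rare, so the interior equilibrium is stable.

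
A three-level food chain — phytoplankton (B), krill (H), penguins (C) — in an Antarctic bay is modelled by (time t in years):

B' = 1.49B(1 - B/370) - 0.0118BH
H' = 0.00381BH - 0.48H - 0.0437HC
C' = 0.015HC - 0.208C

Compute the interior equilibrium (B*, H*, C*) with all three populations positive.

From dC/dt = 0: 0.015H* = 0.208, so H* = 13.9.
From dB/dt = 0: 1.49(1 - B*/370) = 0.0118·13.9, giving B* = 370·(1 - 0.11) = 329.
From dH/dt = 0: 0.00381·329 - 0.48 = 0.0437C*, so C* = 0.775/0.0437 = 17.7.

B* ≈ 329, H* ≈ 13.9, C* ≈ 17.7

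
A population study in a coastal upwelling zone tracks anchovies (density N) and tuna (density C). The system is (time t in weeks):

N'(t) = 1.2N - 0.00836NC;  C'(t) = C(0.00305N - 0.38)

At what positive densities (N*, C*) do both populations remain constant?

Set dC/dt = 0 with C > 0: 0.00305N - 0.38 = 0, so N* = 0.38/0.00305 = 125.
Set dN/dt = 0 with N > 0: 1.2 - 0.00836C = 0, so C* = 1.2/0.00836 = 144.

N* ≈ 125, C* ≈ 144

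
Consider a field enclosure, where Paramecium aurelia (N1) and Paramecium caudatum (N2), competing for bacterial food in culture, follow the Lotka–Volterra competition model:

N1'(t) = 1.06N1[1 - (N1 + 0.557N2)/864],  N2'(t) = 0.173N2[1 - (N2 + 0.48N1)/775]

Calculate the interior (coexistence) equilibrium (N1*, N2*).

N1* ≈ 590, N2* ≈ 492

Setting both brackets to zero gives the nullclines N1 + 0.557N2 = 864 and 0.48N1 + N2 = 775.
Substituting N2 = 775 - 0.48N1 into the first: N1(1 - 0.557·0.48) = 864 - 0.557·775.
So N1* = 432/0.733 = 590, and then N2* = 775 - 0.48·590 = 492.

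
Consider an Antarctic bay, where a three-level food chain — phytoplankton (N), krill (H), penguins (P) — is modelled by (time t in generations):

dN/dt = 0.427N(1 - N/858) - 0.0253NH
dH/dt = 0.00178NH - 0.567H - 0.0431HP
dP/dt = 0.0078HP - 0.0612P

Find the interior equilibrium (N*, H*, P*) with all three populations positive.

From dP/dt = 0: 0.0078H* = 0.0612, so H* = 7.85.
From dN/dt = 0: 0.427(1 - N*/858) = 0.0253·7.85, giving N* = 858·(1 - 0.465) = 459.
From dH/dt = 0: 0.00178·459 - 0.567 = 0.0431P*, so P* = 0.25/0.0431 = 5.81.

N* ≈ 459, H* ≈ 7.85, P* ≈ 5.81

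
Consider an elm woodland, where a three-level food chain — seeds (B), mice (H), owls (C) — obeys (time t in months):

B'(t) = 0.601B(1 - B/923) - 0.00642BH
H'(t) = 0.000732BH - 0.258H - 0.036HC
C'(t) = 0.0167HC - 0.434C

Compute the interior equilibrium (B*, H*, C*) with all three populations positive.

From dC/dt = 0: 0.0167H* = 0.434, so H* = 26.
From dB/dt = 0: 0.601(1 - B*/923) = 0.00642·26, giving B* = 923·(1 - 0.278) = 667.
From dH/dt = 0: 0.000732·667 - 0.258 = 0.036C*, so C* = 0.23/0.036 = 6.39.

B* ≈ 667, H* ≈ 26, C* ≈ 6.39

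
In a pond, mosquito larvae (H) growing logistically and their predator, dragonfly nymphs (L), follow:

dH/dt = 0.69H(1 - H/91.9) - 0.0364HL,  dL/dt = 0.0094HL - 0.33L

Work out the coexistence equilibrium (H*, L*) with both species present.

H* ≈ 35.1, L* ≈ 11.7

From dL/dt = 0 with L > 0: 0.0094H* = 0.33, so H* = 35.1.
Substitute into dH/dt = 0: 0.69(1 - 35.1/91.9) = 0.0364L*.
The bracket is 0.618, giving L* = 0.426/0.0364 = 11.7.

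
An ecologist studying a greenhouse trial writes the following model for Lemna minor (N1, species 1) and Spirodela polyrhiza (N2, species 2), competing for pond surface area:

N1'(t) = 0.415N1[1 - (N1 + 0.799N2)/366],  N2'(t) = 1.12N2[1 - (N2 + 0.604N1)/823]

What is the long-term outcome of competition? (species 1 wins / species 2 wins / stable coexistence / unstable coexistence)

species 2 excludes species 1

Compare the nullcline intercepts: K1/α12 = 366/0.799 = 458 < K2 = 823; K2/α21 = 823/0.604 = 1360 > K1 = 366.
Since the inequalities point opposite ways, species 2 can invade but species 1 cannot.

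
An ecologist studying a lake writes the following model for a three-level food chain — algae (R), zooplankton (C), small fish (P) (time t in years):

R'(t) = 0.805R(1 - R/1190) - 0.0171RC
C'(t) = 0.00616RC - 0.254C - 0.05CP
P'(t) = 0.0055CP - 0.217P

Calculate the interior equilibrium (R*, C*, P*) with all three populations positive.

From dP/dt = 0: 0.0055C* = 0.217, so C* = 39.5.
From dR/dt = 0: 0.805(1 - R*/1190) = 0.0171·39.5, giving R* = 1190·(1 - 0.838) = 193.
From dC/dt = 0: 0.00616·193 - 0.254 = 0.05P*, so P* = 0.933/0.05 = 18.7.

R* ≈ 193, C* ≈ 39.5, P* ≈ 18.7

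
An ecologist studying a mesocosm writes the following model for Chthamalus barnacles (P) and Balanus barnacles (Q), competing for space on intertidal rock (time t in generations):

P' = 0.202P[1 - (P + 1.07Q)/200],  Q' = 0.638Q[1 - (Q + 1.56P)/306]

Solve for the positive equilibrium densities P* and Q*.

Setting both brackets to zero gives the nullclines P + 1.07Q = 200 and 1.56P + Q = 306.
Substituting Q = 306 - 1.56P into the first: P(1 - 1.07·1.56) = 200 - 1.07·306.
So P* = -127/-0.669 = 190, and then Q* = 306 - 1.56·190 = 8.97.

P* ≈ 190, Q* ≈ 8.97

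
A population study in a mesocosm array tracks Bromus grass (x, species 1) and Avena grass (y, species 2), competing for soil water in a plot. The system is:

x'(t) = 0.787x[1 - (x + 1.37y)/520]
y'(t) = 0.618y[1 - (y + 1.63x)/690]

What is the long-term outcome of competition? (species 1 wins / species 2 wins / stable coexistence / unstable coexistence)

Compare the nullcline intercepts: K1/α12 = 520/1.37 = 380 < K2 = 690; K2/α21 = 690/1.63 = 423 < K1 = 520.
Since both are reversed, neither can invade when rare; the interior point is a saddle.

unstable coexistence (outcome depends on initial conditions)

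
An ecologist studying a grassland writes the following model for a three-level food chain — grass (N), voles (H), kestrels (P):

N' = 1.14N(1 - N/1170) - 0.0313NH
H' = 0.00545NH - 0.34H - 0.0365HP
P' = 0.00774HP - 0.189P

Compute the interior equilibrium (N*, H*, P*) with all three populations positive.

N* ≈ 386, H* ≈ 24.4, P* ≈ 48.3

From dP/dt = 0: 0.00774H* = 0.189, so H* = 24.4.
From dN/dt = 0: 1.14(1 - N*/1170) = 0.0313·24.4, giving N* = 1170·(1 - 0.67) = 386.
From dH/dt = 0: 0.00545·386 - 0.34 = 0.0365P*, so P* = 1.76/0.0365 = 48.3.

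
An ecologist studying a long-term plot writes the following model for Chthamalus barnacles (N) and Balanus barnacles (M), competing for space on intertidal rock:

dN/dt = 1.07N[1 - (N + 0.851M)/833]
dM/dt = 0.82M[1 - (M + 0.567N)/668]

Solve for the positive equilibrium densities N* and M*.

N* ≈ 511, M* ≈ 378

Setting both brackets to zero gives the nullclines N + 0.851M = 833 and 0.567N + M = 668.
Substituting M = 668 - 0.567N into the first: N(1 - 0.851·0.567) = 833 - 0.851·668.
So N* = 265/0.517 = 511, and then M* = 668 - 0.567·511 = 378.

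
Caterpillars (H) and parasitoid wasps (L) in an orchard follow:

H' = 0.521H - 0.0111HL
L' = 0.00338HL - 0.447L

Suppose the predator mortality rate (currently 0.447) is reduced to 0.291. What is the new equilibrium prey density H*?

At the interior fixed point, setting dL/dt = 0 with L > 0 fixes H* = (predator death rate)/(HL coefficient) — independent of the other coefficients.
With the change, H* = 0.291/0.00338 = 86.1; it falls from 132.

H* ≈ 86.1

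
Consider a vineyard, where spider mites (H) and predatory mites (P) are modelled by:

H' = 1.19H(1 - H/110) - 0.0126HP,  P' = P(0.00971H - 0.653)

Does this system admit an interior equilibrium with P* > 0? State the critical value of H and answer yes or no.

The predator equation gives dP/dt > 0 only when H > 0.653/0.00971 = 67.3.
Without the predator, H → K = 110. Since 110 > 67.3, the predator can invade and persist.

Threshold H = 67.3; K > 67.3, so yes, the predator persists.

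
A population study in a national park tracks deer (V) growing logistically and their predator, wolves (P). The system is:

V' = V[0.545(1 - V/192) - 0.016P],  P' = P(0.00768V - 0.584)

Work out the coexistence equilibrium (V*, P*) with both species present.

From dP/dt = 0 with P > 0: 0.00768V* = 0.584, so V* = 76.
Substitute into dV/dt = 0: 0.545(1 - 76/192) = 0.016P*.
The bracket is 0.604, giving P* = 0.329/0.016 = 20.6.

V* ≈ 76, P* ≈ 20.6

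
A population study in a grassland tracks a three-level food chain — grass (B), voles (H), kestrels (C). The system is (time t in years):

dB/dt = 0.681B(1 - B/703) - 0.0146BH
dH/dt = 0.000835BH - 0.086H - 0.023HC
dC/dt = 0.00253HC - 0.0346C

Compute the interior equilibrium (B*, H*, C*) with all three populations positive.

B* ≈ 497, H* ≈ 13.7, C* ≈ 14.3

From dC/dt = 0: 0.00253H* = 0.0346, so H* = 13.7.
From dB/dt = 0: 0.681(1 - B*/703) = 0.0146·13.7, giving B* = 703·(1 - 0.293) = 497.
From dH/dt = 0: 0.000835·497 - 0.086 = 0.023C*, so C* = 0.329/0.023 = 14.3.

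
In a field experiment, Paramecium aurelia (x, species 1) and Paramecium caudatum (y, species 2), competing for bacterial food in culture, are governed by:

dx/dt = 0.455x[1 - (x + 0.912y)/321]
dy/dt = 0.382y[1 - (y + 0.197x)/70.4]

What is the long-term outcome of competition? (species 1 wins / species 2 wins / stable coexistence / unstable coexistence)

stable coexistence

Compare the nullcline intercepts: K1/α12 = 321/0.912 = 352 > K2 = 70.4; K2/α21 = 70.4/0.197 = 357 > K1 = 321.
Since both inequalities hold, each species can invade when rare, so the interior equilibrium is stable.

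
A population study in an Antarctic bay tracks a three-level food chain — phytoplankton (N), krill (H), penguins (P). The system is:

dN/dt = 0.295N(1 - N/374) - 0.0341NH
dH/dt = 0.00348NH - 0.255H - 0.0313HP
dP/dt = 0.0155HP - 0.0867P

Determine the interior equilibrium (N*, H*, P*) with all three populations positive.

From dP/dt = 0: 0.0155H* = 0.0867, so H* = 5.59.
From dN/dt = 0: 0.295(1 - N*/374) = 0.0341·5.59, giving N* = 374·(1 - 0.647) = 132.
From dH/dt = 0: 0.00348·132 - 0.255 = 0.0313P*, so P* = 0.205/0.0313 = 6.55.

N* ≈ 132, H* ≈ 5.59, P* ≈ 6.55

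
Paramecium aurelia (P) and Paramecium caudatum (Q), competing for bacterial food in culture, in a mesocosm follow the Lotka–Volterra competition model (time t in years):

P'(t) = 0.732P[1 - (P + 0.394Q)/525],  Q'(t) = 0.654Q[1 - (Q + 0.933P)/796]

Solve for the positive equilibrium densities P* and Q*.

P* ≈ 334, Q* ≈ 484

Setting both brackets to zero gives the nullclines P + 0.394Q = 525 and 0.933P + Q = 796.
Substituting Q = 796 - 0.933P into the first: P(1 - 0.394·0.933) = 525 - 0.394·796.
So P* = 211/0.632 = 334, and then Q* = 796 - 0.933·334 = 484.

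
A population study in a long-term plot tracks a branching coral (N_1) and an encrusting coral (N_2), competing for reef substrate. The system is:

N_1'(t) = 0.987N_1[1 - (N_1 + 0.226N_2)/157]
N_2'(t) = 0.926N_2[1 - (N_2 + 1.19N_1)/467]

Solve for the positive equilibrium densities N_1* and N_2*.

N_1* ≈ 70.4, N_2* ≈ 383

Setting both brackets to zero gives the nullclines N_1 + 0.226N_2 = 157 and 1.19N_1 + N_2 = 467.
Substituting N_2 = 467 - 1.19N_1 into the first: N_1(1 - 0.226·1.19) = 157 - 0.226·467.
So N_1* = 51.5/0.731 = 70.4, and then N_2* = 467 - 1.19·70.4 = 383.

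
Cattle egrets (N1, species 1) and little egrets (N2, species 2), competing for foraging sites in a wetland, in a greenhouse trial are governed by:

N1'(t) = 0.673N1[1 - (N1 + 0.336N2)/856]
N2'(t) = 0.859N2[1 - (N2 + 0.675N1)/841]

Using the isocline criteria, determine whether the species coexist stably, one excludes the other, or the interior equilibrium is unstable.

stable coexistence

Compare the nullcline intercepts: K1/α12 = 856/0.336 = 2550 > K2 = 841; K2/α21 = 841/0.675 = 1250 > K1 = 856.
Since both inequalities hold, each species can invade when rare, so the interior equilibrium is stable.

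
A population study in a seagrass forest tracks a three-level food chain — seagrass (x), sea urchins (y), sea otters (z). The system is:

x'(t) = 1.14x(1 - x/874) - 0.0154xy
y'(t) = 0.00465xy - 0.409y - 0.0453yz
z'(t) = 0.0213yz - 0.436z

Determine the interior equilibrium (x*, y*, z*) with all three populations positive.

x* ≈ 632, y* ≈ 20.5, z* ≈ 55.9

From dz/dt = 0: 0.0213y* = 0.436, so y* = 20.5.
From dx/dt = 0: 1.14(1 - x*/874) = 0.0154·20.5, giving x* = 874·(1 - 0.277) = 632.
From dy/dt = 0: 0.00465·632 - 0.409 = 0.0453z*, so z* = 2.53/0.0453 = 55.9.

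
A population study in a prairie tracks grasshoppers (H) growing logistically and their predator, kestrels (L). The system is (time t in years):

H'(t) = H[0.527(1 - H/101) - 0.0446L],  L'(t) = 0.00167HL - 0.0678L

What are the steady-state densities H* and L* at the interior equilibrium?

From dL/dt = 0 with L > 0: 0.00167H* = 0.0678, so H* = 40.6.
Substitute into dH/dt = 0: 0.527(1 - 40.6/101) = 0.0446L*.
The bracket is 0.598, giving L* = 0.315/0.0446 = 7.07.

H* ≈ 40.6, L* ≈ 7.07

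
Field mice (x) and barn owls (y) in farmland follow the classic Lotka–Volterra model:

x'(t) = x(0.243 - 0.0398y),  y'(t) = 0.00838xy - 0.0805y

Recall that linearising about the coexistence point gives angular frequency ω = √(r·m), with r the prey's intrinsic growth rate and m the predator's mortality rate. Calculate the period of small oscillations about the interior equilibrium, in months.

Here r = 0.243 and m = 0.0805, so r·m = 0.0196.
ω = √0.0196 = 0.14 per month, hence T = 2π/ω ≈ 44.9 months.

T ≈ 44.9 months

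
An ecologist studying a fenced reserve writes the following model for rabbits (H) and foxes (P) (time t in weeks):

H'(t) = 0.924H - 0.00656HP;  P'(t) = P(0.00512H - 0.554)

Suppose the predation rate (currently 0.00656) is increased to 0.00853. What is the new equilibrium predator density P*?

P* ≈ 108

At the interior fixed point, setting dH/dt = 0 with H > 0 fixes P* = (prey growth rate)/(HP coefficient) — independent of the other coefficients.
With the change, P* = 0.924/0.00853 = 108; it falls from 141.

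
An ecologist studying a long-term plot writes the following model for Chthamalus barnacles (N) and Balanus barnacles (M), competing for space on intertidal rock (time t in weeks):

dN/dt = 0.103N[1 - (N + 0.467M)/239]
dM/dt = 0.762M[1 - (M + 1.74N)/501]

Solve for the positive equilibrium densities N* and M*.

N* ≈ 26.9, M* ≈ 454

Setting both brackets to zero gives the nullclines N + 0.467M = 239 and 1.74N + M = 501.
Substituting M = 501 - 1.74N into the first: N(1 - 0.467·1.74) = 239 - 0.467·501.
So N* = 5.03/0.187 = 26.9, and then M* = 501 - 1.74·26.9 = 454.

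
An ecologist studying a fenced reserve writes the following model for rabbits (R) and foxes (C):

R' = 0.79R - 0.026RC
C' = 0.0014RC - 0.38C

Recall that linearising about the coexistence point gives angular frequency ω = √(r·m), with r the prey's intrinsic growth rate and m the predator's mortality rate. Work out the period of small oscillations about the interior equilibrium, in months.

T ≈ 11.5 months

Here r = 0.79 and m = 0.38, so r·m = 0.3.
ω = √0.3 = 0.548 per month, hence T = 2π/ω ≈ 11.5 months.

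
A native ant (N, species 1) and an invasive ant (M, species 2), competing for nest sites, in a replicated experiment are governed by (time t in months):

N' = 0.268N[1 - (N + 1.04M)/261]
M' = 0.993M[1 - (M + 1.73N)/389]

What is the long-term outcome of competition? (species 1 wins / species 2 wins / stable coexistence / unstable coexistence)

Compare the nullcline intercepts: K1/α12 = 261/1.04 = 251 < K2 = 389; K2/α21 = 389/1.73 = 225 < K1 = 261.
Since both are reversed, neither can invade when rare; the interior point is a saddle.

unstable coexistence (outcome depends on initial conditions)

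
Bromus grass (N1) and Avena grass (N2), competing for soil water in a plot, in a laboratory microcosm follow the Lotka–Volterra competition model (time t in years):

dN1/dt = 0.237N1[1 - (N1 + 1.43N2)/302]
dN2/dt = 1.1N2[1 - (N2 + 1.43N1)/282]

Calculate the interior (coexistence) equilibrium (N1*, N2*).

Setting both brackets to zero gives the nullclines N1 + 1.43N2 = 302 and 1.43N1 + N2 = 282.
Substituting N2 = 282 - 1.43N1 into the first: N1(1 - 1.43·1.43) = 302 - 1.43·282.
So N1* = -101/-1.04 = 96.9, and then N2* = 282 - 1.43·96.9 = 143.

N1* ≈ 96.9, N2* ≈ 143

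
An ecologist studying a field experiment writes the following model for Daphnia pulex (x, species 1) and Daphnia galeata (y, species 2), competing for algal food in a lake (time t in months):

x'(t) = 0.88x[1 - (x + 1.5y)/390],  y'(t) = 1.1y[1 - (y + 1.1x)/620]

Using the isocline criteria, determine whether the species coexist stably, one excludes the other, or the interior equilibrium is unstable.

Compare the nullcline intercepts: K1/α12 = 390/1.5 = 260 < K2 = 620; K2/α21 = 620/1.1 = 564 > K1 = 390.
Since the inequalities point opposite ways, species 2 can invade but species 1 cannot.

species 2 excludes species 1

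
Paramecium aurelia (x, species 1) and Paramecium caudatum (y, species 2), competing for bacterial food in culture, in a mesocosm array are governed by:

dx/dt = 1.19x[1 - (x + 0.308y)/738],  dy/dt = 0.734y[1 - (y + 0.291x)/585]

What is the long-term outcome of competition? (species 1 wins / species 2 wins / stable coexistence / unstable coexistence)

Compare the nullcline intercepts: K1/α12 = 738/0.308 = 2400 > K2 = 585; K2/α21 = 585/0.291 = 2010 > K1 = 738.
Since both inequalities hold, each species can invade when rare, so the interior equilibrium is stable.

stable coexistence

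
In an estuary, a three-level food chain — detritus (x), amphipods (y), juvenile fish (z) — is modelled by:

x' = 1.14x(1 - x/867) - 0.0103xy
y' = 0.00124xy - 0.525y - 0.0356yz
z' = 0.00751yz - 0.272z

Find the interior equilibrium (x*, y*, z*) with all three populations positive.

x* ≈ 583, y* ≈ 36.2, z* ≈ 5.57

From dz/dt = 0: 0.00751y* = 0.272, so y* = 36.2.
From dx/dt = 0: 1.14(1 - x*/867) = 0.0103·36.2, giving x* = 867·(1 - 0.327) = 583.
From dy/dt = 0: 0.00124·583 - 0.525 = 0.0356z*, so z* = 0.198/0.0356 = 5.57.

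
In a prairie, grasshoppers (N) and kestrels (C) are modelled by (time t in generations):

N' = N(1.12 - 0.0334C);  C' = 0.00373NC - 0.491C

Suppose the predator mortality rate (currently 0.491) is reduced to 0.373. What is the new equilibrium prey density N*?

N* ≈ 100

At the interior fixed point, setting dC/dt = 0 with C > 0 fixes N* = (predator death rate)/(NC coefficient) — independent of the other coefficients.
With the change, N* = 0.373/0.00373 = 100; it falls from 132.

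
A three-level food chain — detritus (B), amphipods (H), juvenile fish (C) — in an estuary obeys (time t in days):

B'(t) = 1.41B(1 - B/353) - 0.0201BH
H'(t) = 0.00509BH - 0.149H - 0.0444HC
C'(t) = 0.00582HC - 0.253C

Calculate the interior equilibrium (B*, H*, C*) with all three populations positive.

From dC/dt = 0: 0.00582H* = 0.253, so H* = 43.5.
From dB/dt = 0: 1.41(1 - B*/353) = 0.0201·43.5, giving B* = 353·(1 - 0.62) = 134.
From dH/dt = 0: 0.00509·134 - 0.149 = 0.0444C*, so C* = 0.534/0.0444 = 12.

B* ≈ 134, H* ≈ 43.5, C* ≈ 12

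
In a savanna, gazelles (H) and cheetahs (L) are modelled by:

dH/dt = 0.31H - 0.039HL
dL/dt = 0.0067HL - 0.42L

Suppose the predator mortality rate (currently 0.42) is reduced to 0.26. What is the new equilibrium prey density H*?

At the interior fixed point, setting dL/dt = 0 with L > 0 fixes H* = (predator death rate)/(HL coefficient) — independent of the other coefficients.
With the change, H* = 0.26/0.0067 = 38.8; it falls from 62.7.

H* ≈ 38.8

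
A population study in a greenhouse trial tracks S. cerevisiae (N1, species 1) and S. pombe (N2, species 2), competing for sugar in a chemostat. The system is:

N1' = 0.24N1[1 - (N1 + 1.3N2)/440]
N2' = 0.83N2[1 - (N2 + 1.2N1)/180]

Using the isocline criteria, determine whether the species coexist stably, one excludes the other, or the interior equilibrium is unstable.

species 1 excludes species 2

Compare the nullcline intercepts: K1/α12 = 440/1.3 = 338 > K2 = 180; K2/α21 = 180/1.2 = 150 < K1 = 440.
Since the inequalities point opposite ways, species 1 can invade but species 2 cannot.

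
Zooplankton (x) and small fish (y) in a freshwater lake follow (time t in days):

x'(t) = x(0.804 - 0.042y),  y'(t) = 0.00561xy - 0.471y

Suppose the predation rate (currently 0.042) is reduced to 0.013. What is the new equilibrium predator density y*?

At the interior fixed point, setting dx/dt = 0 with x > 0 fixes y* = (prey growth rate)/(xy coefficient) — independent of the other coefficients.
With the change, y* = 0.804/0.013 = 61.8; it rises from 19.1.

y* ≈ 61.8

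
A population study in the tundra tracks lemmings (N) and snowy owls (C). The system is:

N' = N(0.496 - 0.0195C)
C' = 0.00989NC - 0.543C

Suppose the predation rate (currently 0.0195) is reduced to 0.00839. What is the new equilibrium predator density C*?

C* ≈ 59.1

At the interior fixed point, setting dN/dt = 0 with N > 0 fixes C* = (prey growth rate)/(NC coefficient) — independent of the other coefficients.
With the change, C* = 0.496/0.00839 = 59.1; it rises from 25.4.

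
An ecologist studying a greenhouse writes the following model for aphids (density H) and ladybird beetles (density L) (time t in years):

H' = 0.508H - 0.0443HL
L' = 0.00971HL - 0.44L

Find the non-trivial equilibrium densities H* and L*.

H* ≈ 45.3, L* ≈ 11.5

Set dL/dt = 0 with L > 0: 0.00971H - 0.44 = 0, so H* = 0.44/0.00971 = 45.3.
Set dH/dt = 0 with H > 0: 0.508 - 0.0443L = 0, so L* = 0.508/0.0443 = 11.5.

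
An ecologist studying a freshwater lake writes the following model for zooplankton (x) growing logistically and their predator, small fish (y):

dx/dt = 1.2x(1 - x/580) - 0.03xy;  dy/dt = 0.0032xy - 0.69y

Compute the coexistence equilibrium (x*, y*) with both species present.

x* ≈ 216, y* ≈ 25.1

From dy/dt = 0 with y > 0: 0.0032x* = 0.69, so x* = 216.
Substitute into dx/dt = 0: 1.2(1 - 216/580) = 0.03y*.
The bracket is 0.628, giving y* = 0.754/0.03 = 25.1.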